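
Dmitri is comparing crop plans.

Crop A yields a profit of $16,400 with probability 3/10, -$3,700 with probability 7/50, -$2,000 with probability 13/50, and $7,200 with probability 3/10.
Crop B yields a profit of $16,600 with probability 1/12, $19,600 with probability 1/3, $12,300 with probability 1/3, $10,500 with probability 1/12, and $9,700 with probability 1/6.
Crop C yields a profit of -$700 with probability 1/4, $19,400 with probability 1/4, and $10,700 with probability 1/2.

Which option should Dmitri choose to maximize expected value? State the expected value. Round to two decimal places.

Crop B ($14,508.33)

Crop A = 3/10 × 16400 + 7/50 × (-3700) + 13/50 × (-2000) + 3/10 × 7200 = 4920 − 518 − 520 + 2160 = 6042
Crop B = 1/12 × 16600 + 1/3 × 19600 + 1/3 × 12300 + 1/12 × 10500 + 1/6 × 9700 = 1383.3333 + 6533.3333 + 4100 + 875 + 1616.6667 = 14508.3333
Crop C = 1/4 × (-700) + 1/4 × 19400 + 1/2 × 10700 = -175 + 4850 + 5350 = 10025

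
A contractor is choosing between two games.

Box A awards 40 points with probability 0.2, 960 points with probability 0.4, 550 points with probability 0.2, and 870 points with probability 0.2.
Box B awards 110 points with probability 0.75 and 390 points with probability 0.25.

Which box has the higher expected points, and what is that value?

Box A = 0.2 × 40 + 0.4 × 960 + 0.2 × 550 + 0.2 × 870 = 8 + 384 + 110 + 174 = 676
Box B = 0.75 × 110 + 0.25 × 390 = 82.5 + 97.5 = 180

Box A (676 points)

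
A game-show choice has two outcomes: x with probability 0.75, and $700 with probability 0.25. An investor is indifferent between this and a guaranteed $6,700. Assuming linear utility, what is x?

0.75·x + 0.25·700 = 6700
0.75·x = 6700 − 175 = 6525
x = 6525 / 0.75 = 8700

x = $8,700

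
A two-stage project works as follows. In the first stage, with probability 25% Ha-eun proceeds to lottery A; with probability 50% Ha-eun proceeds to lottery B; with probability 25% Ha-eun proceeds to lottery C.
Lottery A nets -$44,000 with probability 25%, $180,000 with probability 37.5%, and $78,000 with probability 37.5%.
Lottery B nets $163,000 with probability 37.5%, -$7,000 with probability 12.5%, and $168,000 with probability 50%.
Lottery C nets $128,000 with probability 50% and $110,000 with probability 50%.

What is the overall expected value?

EV(A) = 0.25 × (-44000) + 0.375 × 180000 + 0.375 × 78000 = -11000 + 67500 + 29250 = 85750
EV(B) = 0.375 × 163000 + 0.125 × (-7000) + 0.5 × 168000 = 61125 − 875 + 84000 = 144250
EV(C) = 0.5 × 128000 + 0.5 × 110000 = 64000 + 55000 = 119000
Overall = 0.25 × 85750 + 0.5 × 144250 + 0.25 × 119000 = 21437.5 + 72125 + 29750 = 123312.5

$123,312.50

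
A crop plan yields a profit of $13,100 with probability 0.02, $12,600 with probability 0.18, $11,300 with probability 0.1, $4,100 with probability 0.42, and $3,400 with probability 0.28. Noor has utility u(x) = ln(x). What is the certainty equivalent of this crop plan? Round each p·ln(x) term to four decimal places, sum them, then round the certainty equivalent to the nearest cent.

E[u] = 0.02·ln(13100) + 0.18·ln(12600) + 0.1·ln(11300) + 0.42·ln(4100) + 0.28·ln(3400) = 0.1896 + 1.6995 + 0.9333 + 3.4939 + 2.2768 = 8.5931
CE = e^8.5931 ≈ 5394.31

$5,394.31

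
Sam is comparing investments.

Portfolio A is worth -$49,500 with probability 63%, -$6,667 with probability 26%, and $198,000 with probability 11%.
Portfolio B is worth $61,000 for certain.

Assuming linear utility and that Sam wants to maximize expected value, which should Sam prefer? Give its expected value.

Portfolio B ($61,000)

Portfolio A = 0.63 × (-49500) + 0.26 × (-6667) + 0.11 × 198000 = -31185 − 1733.42 + 21780 = -11138.42
Portfolio B: 61000 (certain)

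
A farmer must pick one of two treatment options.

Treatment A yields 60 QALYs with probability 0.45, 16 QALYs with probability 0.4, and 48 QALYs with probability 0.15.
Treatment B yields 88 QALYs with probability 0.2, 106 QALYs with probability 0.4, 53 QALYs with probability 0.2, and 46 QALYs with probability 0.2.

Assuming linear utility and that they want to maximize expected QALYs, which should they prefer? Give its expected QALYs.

Treatment B (79.8 QALYs)

Treatment A = 0.45 × 60 + 0.4 × 16 + 0.15 × 48 = 27 + 6.4 + 7.2 = 40.6
Treatment B = 0.2 × 88 + 0.4 × 106 + 0.2 × 53 + 0.2 × 46 = 17.6 + 42.4 + 10.6 + 9.2 = 79.8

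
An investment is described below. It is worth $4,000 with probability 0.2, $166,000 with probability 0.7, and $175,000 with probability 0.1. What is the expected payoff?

$134,500

EV = 0.2 × 4000 + 0.7 × 166000 + 0.1 × 175000 = 800 + 116200 + 17500 = 134500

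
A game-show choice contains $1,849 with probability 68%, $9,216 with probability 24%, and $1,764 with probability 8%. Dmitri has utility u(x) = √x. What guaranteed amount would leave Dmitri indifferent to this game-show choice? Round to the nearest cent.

E[u] = 0.68·√1849 + 0.24·√9216 + 0.08·√1764 = 0.68·43 + 0.24·96 + 0.08·42 = 55.64
CE = (55.64)² = 3095.8096

$3,095.81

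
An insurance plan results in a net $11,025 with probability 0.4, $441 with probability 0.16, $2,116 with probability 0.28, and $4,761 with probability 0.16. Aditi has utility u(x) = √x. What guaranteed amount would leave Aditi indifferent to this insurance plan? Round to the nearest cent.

$4,799.72

E[u] = 0.4·√11025 + 0.16·√441 + 0.28·√2116 + 0.16·√4761 = 0.4·105 + 0.16·21 + 0.28·46 + 0.16·69 = 69.28
CE = (69.28)² = 4799.7184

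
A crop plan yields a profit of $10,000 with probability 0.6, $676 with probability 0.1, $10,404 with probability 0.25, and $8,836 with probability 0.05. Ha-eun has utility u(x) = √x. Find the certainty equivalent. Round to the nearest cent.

E[u] = 0.6·√10000 + 0.1·√676 + 0.25·√10404 + 0.05·√8836 = 0.6·100 + 0.1·26 + 0.25·102 + 0.05·94 = 92.8
CE = (92.8)² = 8611.84

$8,611.84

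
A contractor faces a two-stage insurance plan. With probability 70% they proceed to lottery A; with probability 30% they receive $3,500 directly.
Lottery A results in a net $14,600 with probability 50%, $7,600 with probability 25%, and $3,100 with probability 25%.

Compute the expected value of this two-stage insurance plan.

EV(A) = 0.5 × 14600 + 0.25 × 7600 + 0.25 × 3100 = 7300 + 1900 + 775 = 9975
Branch B: 3500 (certain)
Overall = 0.7 × 9975 + 0.3 × 3500 = 6982.5 + 1050 = 8032.5

$8,032.50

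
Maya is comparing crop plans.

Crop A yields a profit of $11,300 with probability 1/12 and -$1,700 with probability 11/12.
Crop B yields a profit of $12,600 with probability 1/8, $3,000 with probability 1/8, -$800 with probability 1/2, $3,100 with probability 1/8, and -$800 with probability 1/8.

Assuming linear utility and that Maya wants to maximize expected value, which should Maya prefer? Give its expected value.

Crop A = 1/12 × 11300 + 11/12 × (-1700) = 941.6667 − 1558.3333 = -616.6667
Crop B = 1/8 × 12600 + 1/8 × 3000 + 1/2 × (-800) + 1/8 × 3100 + 1/8 × (-800) = 1575 + 375 − 400 + 387.5 − 100 = 1837.5

Crop B ($1,837.50)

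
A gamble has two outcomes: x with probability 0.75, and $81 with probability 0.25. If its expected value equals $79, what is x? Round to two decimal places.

0.75·x + 0.25·81 = 79
0.75·x = 79 − 20.25 = 58.75
x = 58.75 / 0.75 = 78.3333

x = $78.33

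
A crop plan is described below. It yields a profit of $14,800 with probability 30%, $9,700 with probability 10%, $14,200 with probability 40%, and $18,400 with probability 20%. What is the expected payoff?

$14,770

EV = 0.3 × 14800 + 0.1 × 9700 + 0.4 × 14200 + 0.2 × 18400 = 4440 + 970 + 5680 + 3680 = 14770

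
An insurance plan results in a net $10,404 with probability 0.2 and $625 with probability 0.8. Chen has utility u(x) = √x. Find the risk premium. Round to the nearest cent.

$948.64

E[u] = 0.2·√10404 + 0.8·√625 = 0.2·102 + 0.8·25 = 40.4
CE = (40.4)² = 1632.16
Risk premium = EV − CE = 2580.8 − 1632.16 = 948.64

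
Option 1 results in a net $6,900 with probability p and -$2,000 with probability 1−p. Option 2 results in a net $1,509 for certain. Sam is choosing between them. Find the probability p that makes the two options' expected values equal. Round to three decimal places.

p = 0.394

p·6900 + (1−p)·(-2000) = 1509
8900p − 2000 = 1509
p = (1509 + 2000) / 8900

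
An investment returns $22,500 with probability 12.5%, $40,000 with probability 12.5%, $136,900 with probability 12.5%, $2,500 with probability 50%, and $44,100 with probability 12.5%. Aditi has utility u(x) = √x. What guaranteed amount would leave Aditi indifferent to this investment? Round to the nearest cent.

$19,951.56

E[u] = 0.125·√22500 + 0.125·√40000 + 0.125·√136900 + 0.5·√2500 + 0.125·√44100 = 0.125·150 + 0.125·200 + 0.125·370 + 0.5·50 + 0.125·210 = 141.25
CE = (141.25)² = 19951.5625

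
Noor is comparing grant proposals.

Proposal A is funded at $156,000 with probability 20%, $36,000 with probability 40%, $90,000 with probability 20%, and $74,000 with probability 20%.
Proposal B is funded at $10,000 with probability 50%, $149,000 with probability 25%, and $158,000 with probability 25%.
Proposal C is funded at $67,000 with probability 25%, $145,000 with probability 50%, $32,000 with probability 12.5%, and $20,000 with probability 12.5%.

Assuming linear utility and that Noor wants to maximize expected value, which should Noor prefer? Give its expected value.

Proposal A = 0.2 × 156000 + 0.4 × 36000 + 0.2 × 90000 + 0.2 × 74000 = 31200 + 14400 + 18000 + 14800 = 78400
Proposal B = 0.5 × 10000 + 0.25 × 149000 + 0.25 × 158000 = 5000 + 37250 + 39500 = 81750
Proposal C = 0.25 × 67000 + 0.5 × 145000 + 0.125 × 32000 + 0.125 × 20000 = 16750 + 72500 + 4000 + 2500 = 95750

Proposal C ($95,750)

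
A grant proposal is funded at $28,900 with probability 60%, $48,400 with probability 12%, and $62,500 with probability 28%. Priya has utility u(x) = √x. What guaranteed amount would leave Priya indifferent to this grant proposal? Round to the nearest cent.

E[u] = 0.6·√28900 + 0.12·√48400 + 0.28·√62500 = 0.6·170 + 0.12·220 + 0.28·250 = 198.4
CE = (198.4)² = 39362.56

$39,362.56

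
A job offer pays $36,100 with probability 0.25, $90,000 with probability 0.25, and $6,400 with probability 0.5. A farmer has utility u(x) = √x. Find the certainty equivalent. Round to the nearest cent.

$26,406.25

E[u] = 0.25·√36100 + 0.25·√90000 + 0.5·√6400 = 0.25·190 + 0.25·300 + 0.5·80 = 162.5
CE = (162.5)² = 26406.25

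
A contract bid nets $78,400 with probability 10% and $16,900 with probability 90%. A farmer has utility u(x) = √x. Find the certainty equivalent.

$21,025

E[u] = 0.1·√78400 + 0.9·√16900 = 0.1·280 + 0.9·130 = 145
CE = (145)² = 21025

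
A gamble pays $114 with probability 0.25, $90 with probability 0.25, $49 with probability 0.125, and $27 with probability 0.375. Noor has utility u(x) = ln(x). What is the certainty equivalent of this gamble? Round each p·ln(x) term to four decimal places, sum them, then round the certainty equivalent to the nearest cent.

$56.34

E[u] = 0.25·ln(114) + 0.25·ln(90) + 0.125·ln(49) + 0.375·ln(27) = 1.1840 + 1.1250 + 0.4865 + 1.2359 = 4.0314
CE = e^4.0314 ≈ 56.34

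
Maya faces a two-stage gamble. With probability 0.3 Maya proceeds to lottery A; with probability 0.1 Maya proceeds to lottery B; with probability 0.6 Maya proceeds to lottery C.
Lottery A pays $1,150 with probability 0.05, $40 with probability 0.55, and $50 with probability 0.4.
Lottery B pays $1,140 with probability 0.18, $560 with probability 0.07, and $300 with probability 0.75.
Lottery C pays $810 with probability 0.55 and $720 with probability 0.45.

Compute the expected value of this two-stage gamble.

$538.49

EV(A) = 0.05 × 1150 + 0.55 × 40 + 0.4 × 50 = 57.5 + 22 + 20 = 99.5
EV(B) = 0.18 × 1140 + 0.07 × 560 + 0.75 × 300 = 205.2 + 39.2 + 225 = 469.4
EV(C) = 0.55 × 810 + 0.45 × 720 = 445.5 + 324 = 769.5
Overall = 0.3 × 99.5 + 0.1 × 469.4 + 0.6 × 769.5 = 29.85 + 46.94 + 461.7 = 538.49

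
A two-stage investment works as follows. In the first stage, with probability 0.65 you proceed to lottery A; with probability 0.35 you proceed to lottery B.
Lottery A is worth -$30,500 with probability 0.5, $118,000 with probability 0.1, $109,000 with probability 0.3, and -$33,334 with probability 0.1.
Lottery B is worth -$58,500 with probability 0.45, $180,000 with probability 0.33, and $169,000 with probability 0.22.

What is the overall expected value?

$41,435.04

EV(A) = 0.5 × (-30500) + 0.1 × 118000 + 0.3 × 109000 + 0.1 × (-33334) = -15250 + 11800 + 32700 − 3333.4 = 25916.6
EV(B) = 0.45 × (-58500) + 0.33 × 180000 + 0.22 × 169000 = -26325 + 59400 + 37180 = 70255
Overall = 0.65 × 25916.6 + 0.35 × 70255 = 16845.79 + 24589.25 = 41435.04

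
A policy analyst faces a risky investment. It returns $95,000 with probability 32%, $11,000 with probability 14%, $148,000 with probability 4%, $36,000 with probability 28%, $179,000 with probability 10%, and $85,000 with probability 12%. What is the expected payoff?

EV = 0.32 × 95000 + 0.14 × 11000 + 0.04 × 148000 + 0.28 × 36000 + 0.1 × 179000 + 0.12 × 85000 = 30400 + 1540 + 5920 + 10080 + 17900 + 10200 = 76040

$76,040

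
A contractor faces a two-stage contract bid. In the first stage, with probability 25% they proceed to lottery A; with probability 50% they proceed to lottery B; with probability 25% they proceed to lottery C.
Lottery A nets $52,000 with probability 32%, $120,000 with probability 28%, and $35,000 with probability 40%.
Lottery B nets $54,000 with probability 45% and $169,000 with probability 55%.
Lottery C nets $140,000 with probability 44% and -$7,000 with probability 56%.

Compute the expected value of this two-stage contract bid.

$89,105

EV(A) = 0.32 × 52000 + 0.28 × 120000 + 0.4 × 35000 = 16640 + 33600 + 14000 = 64240
EV(B) = 0.45 × 54000 + 0.55 × 169000 = 24300 + 92950 = 117250
EV(C) = 0.44 × 140000 + 0.56 × (-7000) = 61600 − 3920 = 57680
Overall = 0.25 × 64240 + 0.5 × 117250 + 0.25 × 57680 = 16060 + 58625 + 14420 = 89105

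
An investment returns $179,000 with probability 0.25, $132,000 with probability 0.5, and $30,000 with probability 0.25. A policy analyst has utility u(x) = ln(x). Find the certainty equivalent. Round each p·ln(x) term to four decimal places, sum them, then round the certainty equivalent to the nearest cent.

$98,351.20

E[u] = 0.25·ln(179000) + 0.5·ln(132000) + 0.25·ln(30000) = 3.0238 + 5.8953 + 2.5772 = 11.4963
CE = e^11.4963 ≈ 98351.20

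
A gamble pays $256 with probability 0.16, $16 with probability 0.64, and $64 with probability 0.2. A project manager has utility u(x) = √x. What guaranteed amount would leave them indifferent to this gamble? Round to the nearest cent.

E[u] = 0.16·√256 + 0.64·√16 + 0.2·√64 = 0.16·16 + 0.64·4 + 0.2·8 = 6.72
CE = (6.72)² = 45.1584

$45.16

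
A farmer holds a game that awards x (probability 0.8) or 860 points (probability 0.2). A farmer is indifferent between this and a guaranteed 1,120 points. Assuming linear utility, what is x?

0.8·x + 0.2·860 = 1120
0.8·x = 1120 − 172 = 948
x = 948 / 0.8 = 1185

x = 1,185 points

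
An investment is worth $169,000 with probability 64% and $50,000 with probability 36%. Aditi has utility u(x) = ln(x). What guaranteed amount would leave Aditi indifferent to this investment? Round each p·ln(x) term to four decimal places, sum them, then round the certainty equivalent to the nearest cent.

$109,010.56

E[u] = 0.64·ln(169000) + 0.36·ln(50000) = 7.7041 + 3.8951 = 11.5992
CE = e^11.5992 ≈ 109010.56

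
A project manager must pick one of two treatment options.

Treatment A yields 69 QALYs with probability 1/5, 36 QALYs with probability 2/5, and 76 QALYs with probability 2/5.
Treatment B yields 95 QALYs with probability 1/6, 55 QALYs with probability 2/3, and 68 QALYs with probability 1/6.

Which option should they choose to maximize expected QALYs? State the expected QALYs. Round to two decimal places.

Treatment B (63.83 QALYs)

Treatment A = 1/5 × 69 + 2/5 × 36 + 2/5 × 76 = 13.8 + 14.4 + 30.4 = 58.6
Treatment B = 1/6 × 95 + 2/3 × 55 + 1/6 × 68 = 15.8333 + 36.6667 + 11.3333 = 63.8333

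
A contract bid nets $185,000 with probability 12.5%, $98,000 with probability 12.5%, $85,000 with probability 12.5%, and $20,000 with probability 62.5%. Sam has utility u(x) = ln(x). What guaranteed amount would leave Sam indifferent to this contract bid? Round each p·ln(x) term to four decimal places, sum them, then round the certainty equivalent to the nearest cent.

$38,603.57

E[u] = 0.125·ln(185000) + 0.125·ln(98000) + 0.125·ln(85000) + 0.625·ln(20000) = 1.5160 + 1.4366 + 1.4188 + 6.1897 = 10.5611
CE = e^10.5611 ≈ 38603.57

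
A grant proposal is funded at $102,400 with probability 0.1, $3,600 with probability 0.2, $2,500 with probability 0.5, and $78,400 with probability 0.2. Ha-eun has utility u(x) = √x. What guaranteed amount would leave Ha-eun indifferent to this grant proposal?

E[u] = 0.1·√102400 + 0.2·√3600 + 0.5·√2500 + 0.2·√78400 = 0.1·320 + 0.2·60 + 0.5·50 + 0.2·280 = 125
CE = (125)² = 15625

$15,625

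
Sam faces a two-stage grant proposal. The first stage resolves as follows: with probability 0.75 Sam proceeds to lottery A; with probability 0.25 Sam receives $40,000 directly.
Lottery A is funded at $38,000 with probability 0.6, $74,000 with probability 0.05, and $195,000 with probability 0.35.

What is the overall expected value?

$81,062.50

EV(A) = 0.6 × 38000 + 0.05 × 74000 + 0.35 × 195000 = 22800 + 3700 + 68250 = 94750
Branch B: 40000 (certain)
Overall = 0.75 × 94750 + 0.25 × 40000 = 71062.5 + 10000 = 81062.5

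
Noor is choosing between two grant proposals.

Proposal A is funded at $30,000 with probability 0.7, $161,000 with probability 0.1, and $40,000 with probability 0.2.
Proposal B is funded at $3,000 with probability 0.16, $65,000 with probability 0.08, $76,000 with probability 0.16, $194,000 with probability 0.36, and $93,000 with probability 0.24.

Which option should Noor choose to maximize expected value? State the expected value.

Proposal B ($110,000)

Proposal A = 0.7 × 30000 + 0.1 × 161000 + 0.2 × 40000 = 21000 + 16100 + 8000 = 45100
Proposal B = 0.16 × 3000 + 0.08 × 65000 + 0.16 × 76000 + 0.36 × 194000 + 0.24 × 93000 = 480 + 5200 + 12160 + 69840 + 22320 = 110000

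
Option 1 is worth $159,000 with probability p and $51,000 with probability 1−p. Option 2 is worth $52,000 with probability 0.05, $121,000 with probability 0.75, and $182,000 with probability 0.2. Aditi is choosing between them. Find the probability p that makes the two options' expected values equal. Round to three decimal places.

EV(Option 2) = 0.05 × 52000 + 0.75 × 121000 + 0.2 × 182000 = 2600 + 90750 + 36400 = 129750
p·159000 + (1−p)·51000 = 129750
108000p + 51000 = 129750
p = (129750 − 51000) / 108000

p = 0.729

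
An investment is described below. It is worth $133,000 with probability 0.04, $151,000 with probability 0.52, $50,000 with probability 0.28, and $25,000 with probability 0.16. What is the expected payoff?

$101,840

EV = 0.04 × 133000 + 0.52 × 151000 + 0.28 × 50000 + 0.16 × 25000 = 5320 + 78520 + 14000 + 4000 = 101840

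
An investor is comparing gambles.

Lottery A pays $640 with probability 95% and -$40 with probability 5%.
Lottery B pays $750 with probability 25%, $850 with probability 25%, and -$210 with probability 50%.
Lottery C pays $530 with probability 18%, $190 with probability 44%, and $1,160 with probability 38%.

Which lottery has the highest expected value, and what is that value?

Lottery C ($619.80)

Lottery A = 0.95 × 640 + 0.05 × (-40) = 608 − 2 = 606
Lottery B = 0.25 × 750 + 0.25 × 850 + 0.5 × (-210) = 187.5 + 212.5 − 105 = 295
Lottery C = 0.18 × 530 + 0.44 × 190 + 0.38 × 1160 = 95.4 + 83.6 + 440.8 = 619.8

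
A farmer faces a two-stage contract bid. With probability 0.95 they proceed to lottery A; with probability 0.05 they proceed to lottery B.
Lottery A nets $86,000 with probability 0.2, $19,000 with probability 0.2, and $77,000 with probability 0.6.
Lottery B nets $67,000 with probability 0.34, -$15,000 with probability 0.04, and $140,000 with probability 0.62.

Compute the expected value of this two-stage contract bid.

$69,289

EV(A) = 0.2 × 86000 + 0.2 × 19000 + 0.6 × 77000 = 17200 + 3800 + 46200 = 67200
EV(B) = 0.34 × 67000 + 0.04 × (-15000) + 0.62 × 140000 = 22780 − 600 + 86800 = 108980
Overall = 0.95 × 67200 + 0.05 × 108980 = 63840 + 5449 = 69289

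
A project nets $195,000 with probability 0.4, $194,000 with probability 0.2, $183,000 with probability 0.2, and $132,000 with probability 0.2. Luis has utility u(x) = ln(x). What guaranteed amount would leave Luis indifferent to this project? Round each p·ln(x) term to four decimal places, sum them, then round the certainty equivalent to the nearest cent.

$177,886.32

E[u] = 0.4·ln(195000) + 0.2·ln(194000) + 0.2·ln(183000) + 0.2·ln(132000) = 4.8723 + 2.4351 + 2.4234 + 2.3581 = 12.0889
CE = e^12.0889 ≈ 177886.32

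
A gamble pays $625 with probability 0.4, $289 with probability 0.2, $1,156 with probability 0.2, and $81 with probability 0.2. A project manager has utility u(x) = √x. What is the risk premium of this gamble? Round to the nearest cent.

E[u] = 0.4·√625 + 0.2·√289 + 0.2·√1156 + 0.2·√81 = 0.4·25 + 0.2·17 + 0.2·34 + 0.2·9 = 22
CE = (22)² = 484
Risk premium = EV − CE = 555.2 − 484 = 71.2

$71.20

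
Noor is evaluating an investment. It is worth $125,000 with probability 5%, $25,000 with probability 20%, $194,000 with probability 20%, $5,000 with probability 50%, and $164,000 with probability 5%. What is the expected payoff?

$60,750

EV = 0.05 × 125000 + 0.2 × 25000 + 0.2 × 194000 + 0.5 × 5000 + 0.05 × 164000 = 6250 + 5000 + 38800 + 2500 + 8200 = 60750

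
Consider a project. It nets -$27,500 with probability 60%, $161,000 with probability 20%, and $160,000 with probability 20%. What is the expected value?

$47,700

EV = 0.6 × (-27500) + 0.2 × 161000 + 0.2 × 160000 = -16500 + 32200 + 32000 = 47700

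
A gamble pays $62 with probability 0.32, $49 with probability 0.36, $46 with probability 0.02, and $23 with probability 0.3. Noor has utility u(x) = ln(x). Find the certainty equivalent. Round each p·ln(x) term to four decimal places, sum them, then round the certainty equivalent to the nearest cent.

$42.06

E[u] = 0.32·ln(62) + 0.36·ln(49) + 0.02·ln(46) + 0.3·ln(23) = 1.3207 + 1.4011 + 0.0766 + 0.9406 = 3.7390
CE = e^3.7390 ≈ 42.06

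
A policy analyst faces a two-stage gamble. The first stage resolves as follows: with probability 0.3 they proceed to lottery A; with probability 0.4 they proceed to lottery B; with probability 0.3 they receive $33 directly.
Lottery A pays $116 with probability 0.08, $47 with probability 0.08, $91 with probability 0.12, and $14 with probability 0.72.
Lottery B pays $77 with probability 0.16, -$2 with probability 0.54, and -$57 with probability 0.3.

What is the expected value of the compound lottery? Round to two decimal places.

EV(A) = 0.08 × 116 + 0.08 × 47 + 0.12 × 91 + 0.72 × 14 = 9.28 + 3.76 + 10.92 + 10.08 = 34.04
EV(B) = 0.16 × 77 + 0.54 × (-2) + 0.3 × (-57) = 12.32 − 1.08 − 17.1 = -5.86
Branch C: 33 (certain)
Overall = 0.3 × 34.04 + 0.4 × (-5.86) + 0.3 × 33 = 10.212 − 2.344 + 9.9 = 17.768

$17.77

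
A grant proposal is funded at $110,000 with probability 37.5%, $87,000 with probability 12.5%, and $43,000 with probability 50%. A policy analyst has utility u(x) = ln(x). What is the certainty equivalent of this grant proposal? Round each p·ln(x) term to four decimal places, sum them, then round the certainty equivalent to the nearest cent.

E[u] = 0.375·ln(110000) + 0.125·ln(87000) + 0.5·ln(43000) = 4.3531 + 1.4217 + 5.3345 = 11.1093
CE = e^11.1093 ≈ 66789.42

$66,789.42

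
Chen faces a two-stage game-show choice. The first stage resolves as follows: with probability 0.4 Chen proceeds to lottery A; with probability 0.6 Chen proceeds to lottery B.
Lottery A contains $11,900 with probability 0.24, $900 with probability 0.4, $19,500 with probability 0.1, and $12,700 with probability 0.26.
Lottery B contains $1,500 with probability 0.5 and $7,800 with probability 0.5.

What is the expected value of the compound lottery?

EV(A) = 0.24 × 11900 + 0.4 × 900 + 0.1 × 19500 + 0.26 × 12700 = 2856 + 360 + 1950 + 3302 = 8468
EV(B) = 0.5 × 1500 + 0.5 × 7800 = 750 + 3900 = 4650
Overall = 0.4 × 8468 + 0.6 × 4650 = 3387.2 + 2790 = 6177.2

$6,177.20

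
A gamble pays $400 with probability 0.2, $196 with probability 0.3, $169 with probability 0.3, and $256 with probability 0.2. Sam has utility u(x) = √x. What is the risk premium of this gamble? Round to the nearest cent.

$6.61

E[u] = 0.2·√400 + 0.3·√196 + 0.3·√169 + 0.2·√256 = 0.2·20 + 0.3·14 + 0.3·13 + 0.2·16 = 15.3
CE = (15.3)² = 234.09
Risk premium = EV − CE = 240.7 − 234.09 = 6.61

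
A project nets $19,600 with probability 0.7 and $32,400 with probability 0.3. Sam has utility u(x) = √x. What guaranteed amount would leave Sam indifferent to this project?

E[u] = 0.7·√19600 + 0.3·√32400 = 0.7·140 + 0.3·180 = 152
CE = (152)² = 23104

$23,104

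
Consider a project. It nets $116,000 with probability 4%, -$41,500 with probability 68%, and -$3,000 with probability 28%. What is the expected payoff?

EV = 0.04 × 116000 + 0.68 × (-41500) + 0.28 × (-3000) = 4640 − 28220 − 840 = -24420

-$24,420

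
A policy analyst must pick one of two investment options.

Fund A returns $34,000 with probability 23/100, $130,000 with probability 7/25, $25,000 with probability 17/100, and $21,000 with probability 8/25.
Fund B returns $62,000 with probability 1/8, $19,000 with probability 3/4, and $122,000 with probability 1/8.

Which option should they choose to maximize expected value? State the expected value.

Fund A ($55,190)

Fund A = 23/100 × 34000 + 7/25 × 130000 + 17/100 × 25000 + 8/25 × 21000 = 7820 + 36400 + 4250 + 6720 = 55190
Fund B = 1/8 × 62000 + 3/4 × 19000 + 1/8 × 122000 = 7750 + 14250 + 15250 = 37250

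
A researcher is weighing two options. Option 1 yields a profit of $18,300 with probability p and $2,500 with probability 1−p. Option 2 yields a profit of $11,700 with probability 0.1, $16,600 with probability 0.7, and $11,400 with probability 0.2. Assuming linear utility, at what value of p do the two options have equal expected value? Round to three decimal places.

EV(Option 2) = 0.1 × 11700 + 0.7 × 16600 + 0.2 × 11400 = 1170 + 11620 + 2280 = 15070
p·18300 + (1−p)·2500 = 15070
15800p + 2500 = 15070
p = (15070 − 2500) / 15800

p = 0.796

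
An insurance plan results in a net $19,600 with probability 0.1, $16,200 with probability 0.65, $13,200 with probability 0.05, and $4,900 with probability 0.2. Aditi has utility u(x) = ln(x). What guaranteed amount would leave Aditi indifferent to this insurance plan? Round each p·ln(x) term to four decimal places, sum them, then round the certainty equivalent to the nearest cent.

E[u] = 0.1·ln(19600) + 0.65·ln(16200) + 0.05·ln(13200) + 0.2·ln(4900) = 0.9883 + 6.3003 + 0.4744 + 1.6994 = 9.4624
CE = e^9.4624 ≈ 12866.73

$12,866.73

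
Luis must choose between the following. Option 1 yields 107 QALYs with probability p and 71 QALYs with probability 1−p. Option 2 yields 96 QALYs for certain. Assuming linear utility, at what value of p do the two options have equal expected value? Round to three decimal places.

p = 0.694

p·107 + (1−p)·71 = 96
36p + 71 = 96
p = (96 − 71) / 36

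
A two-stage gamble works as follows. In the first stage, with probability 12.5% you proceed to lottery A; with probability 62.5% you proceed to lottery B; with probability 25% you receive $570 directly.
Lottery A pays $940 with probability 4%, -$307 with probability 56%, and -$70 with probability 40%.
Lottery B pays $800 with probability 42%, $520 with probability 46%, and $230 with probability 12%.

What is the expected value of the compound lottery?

$498.96

EV(A) = 0.04 × 940 + 0.56 × (-307) + 0.4 × (-70) = 37.6 − 171.92 − 28 = -162.32
EV(B) = 0.42 × 800 + 0.46 × 520 + 0.12 × 230 = 336 + 239.2 + 27.6 = 602.8
Branch C: 570 (certain)
Overall = 0.125 × (-162.32) + 0.625 × 602.8 + 0.25 × 570 = -20.29 + 376.75 + 142.5 = 498.96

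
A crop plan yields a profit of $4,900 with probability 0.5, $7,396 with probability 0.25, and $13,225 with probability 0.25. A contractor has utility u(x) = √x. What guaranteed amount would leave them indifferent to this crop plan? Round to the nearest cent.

$7,267.56

E[u] = 0.5·√4900 + 0.25·√7396 + 0.25·√13225 = 0.5·70 + 0.25·86 + 0.25·115 = 85.25
CE = (85.25)² = 7267.5625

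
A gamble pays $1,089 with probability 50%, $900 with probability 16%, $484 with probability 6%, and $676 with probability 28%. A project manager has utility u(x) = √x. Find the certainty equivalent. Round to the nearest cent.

E[u] = 0.5·√1089 + 0.16·√900 + 0.06·√484 + 0.28·√676 = 0.5·33 + 0.16·30 + 0.06·22 + 0.28·26 = 29.9
CE = (29.9)² = 894.01

$894.01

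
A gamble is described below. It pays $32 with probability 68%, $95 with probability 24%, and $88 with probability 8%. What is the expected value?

EV = 0.68 × 32 + 0.24 × 95 + 0.08 × 88 = 21.76 + 22.8 + 7.04 = 51.6

$51.60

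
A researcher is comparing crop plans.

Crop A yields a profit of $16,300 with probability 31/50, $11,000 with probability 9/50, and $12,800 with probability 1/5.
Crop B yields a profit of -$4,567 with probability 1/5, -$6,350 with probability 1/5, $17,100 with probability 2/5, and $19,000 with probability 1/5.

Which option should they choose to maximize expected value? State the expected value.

Crop A = 31/50 × 16300 + 9/50 × 11000 + 1/5 × 12800 = 10106 + 1980 + 2560 = 14646
Crop B = 1/5 × (-4567) + 1/5 × (-6350) + 2/5 × 17100 + 1/5 × 19000 = -913.4 − 1270 + 6840 + 3800 = 8456.6

Crop A ($14,646)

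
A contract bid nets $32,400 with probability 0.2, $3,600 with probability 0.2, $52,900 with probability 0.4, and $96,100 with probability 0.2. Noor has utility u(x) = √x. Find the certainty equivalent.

$40,804

E[u] = 0.2·√32400 + 0.2·√3600 + 0.4·√52900 + 0.2·√96100 = 0.2·180 + 0.2·60 + 0.4·230 + 0.2·310 = 202
CE = (202)² = 40804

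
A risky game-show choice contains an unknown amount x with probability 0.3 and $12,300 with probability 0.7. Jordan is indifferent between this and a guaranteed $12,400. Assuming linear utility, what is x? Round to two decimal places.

x = $12,633.33

0.3·x + 0.7·12300 = 12400
0.3·x = 12400 − 8610 = 3790
x = 3790 / 0.3 = 12633.3333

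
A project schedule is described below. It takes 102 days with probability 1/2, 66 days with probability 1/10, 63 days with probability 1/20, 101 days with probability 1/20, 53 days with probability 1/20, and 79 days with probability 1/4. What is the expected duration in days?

EV = 1/2 × 102 + 1/10 × 66 + 1/20 × 63 + 1/20 × 101 + 1/20 × 53 + 1/4 × 79 = 51 + 6.6 + 3.15 + 5.05 + 2.65 + 19.75 = 88.2

88.2 days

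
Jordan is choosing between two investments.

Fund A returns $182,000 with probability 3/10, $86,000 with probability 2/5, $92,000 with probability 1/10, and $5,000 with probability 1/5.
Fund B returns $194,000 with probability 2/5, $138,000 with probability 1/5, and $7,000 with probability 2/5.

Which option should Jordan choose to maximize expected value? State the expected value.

Fund B ($108,000)

Fund A = 3/10 × 182000 + 2/5 × 86000 + 1/10 × 92000 + 1/5 × 5000 = 54600 + 34400 + 9200 + 1000 = 99200
Fund B = 2/5 × 194000 + 1/5 × 138000 + 2/5 × 7000 = 77600 + 27600 + 2800 = 108000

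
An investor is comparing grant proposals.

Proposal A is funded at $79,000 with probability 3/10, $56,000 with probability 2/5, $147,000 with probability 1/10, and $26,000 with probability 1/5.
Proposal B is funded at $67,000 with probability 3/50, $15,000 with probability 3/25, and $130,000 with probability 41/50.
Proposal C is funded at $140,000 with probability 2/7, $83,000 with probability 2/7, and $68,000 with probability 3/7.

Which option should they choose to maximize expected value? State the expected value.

Proposal A = 3/10 × 79000 + 2/5 × 56000 + 1/10 × 147000 + 1/5 × 26000 = 23700 + 22400 + 14700 + 5200 = 66000
Proposal B = 3/50 × 67000 + 3/25 × 15000 + 41/50 × 130000 = 4020 + 1800 + 106600 = 112420
Proposal C = 2/7 × 140000 + 2/7 × 83000 + 3/7 × 68000 = 40000 + 23714.2857 + 29142.8571 = 92857.1429

Proposal B ($112,420)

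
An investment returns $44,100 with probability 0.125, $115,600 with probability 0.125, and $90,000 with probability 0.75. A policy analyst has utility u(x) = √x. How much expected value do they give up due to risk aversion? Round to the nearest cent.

E[u] = 0.125·√44100 + 0.125·√115600 + 0.75·√90000 = 0.125·210 + 0.125·340 + 0.75·300 = 293.75
CE = (293.75)² = 86289.0625
Risk premium = EV − CE = 87462.5 − 86289.0625 = 1173.4375

$1,173.44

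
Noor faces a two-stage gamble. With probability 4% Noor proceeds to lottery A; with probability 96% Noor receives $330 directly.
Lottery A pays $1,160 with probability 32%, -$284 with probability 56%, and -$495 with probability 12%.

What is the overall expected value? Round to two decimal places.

EV(A) = 0.32 × 1160 + 0.56 × (-284) + 0.12 × (-495) = 371.2 − 159.04 − 59.4 = 152.76
Branch B: 330 (certain)
Overall = 0.04 × 152.76 + 0.96 × 330 = 6.1104 + 316.8 = 322.9104

$322.91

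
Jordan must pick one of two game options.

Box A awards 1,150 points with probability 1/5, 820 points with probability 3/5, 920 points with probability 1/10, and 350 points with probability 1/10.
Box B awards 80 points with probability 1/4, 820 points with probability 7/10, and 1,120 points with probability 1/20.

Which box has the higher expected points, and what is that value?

Box A (849 points)

Box A = 1/5 × 1150 + 3/5 × 820 + 1/10 × 920 + 1/10 × 350 = 230 + 492 + 92 + 35 = 849
Box B = 1/4 × 80 + 7/10 × 820 + 1/20 × 1120 = 20 + 574 + 56 = 650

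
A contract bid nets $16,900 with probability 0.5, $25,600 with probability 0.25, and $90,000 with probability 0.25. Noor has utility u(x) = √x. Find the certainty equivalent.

E[u] = 0.5·√16900 + 0.25·√25600 + 0.25·√90000 = 0.5·130 + 0.25·160 + 0.25·300 = 180
CE = (180)² = 32400

$32,400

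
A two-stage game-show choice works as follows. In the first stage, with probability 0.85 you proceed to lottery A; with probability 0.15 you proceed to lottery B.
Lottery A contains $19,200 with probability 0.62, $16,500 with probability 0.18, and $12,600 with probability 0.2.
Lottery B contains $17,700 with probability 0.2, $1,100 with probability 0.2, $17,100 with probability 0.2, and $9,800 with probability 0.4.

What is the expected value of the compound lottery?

$16,449.90

EV(A) = 0.62 × 19200 + 0.18 × 16500 + 0.2 × 12600 = 11904 + 2970 + 2520 = 17394
EV(B) = 0.2 × 17700 + 0.2 × 1100 + 0.2 × 17100 + 0.4 × 9800 = 3540 + 220 + 3420 + 3920 = 11100
Overall = 0.85 × 17394 + 0.15 × 11100 = 14784.9 + 1665 = 16449.9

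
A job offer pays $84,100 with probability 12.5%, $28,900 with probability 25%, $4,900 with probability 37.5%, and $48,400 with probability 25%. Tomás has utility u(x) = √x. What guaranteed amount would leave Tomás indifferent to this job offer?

$25,600

E[u] = 0.125·√84100 + 0.25·√28900 + 0.375·√4900 + 0.25·√48400 = 0.125·290 + 0.25·170 + 0.375·70 + 0.25·220 = 160
CE = (160)² = 25600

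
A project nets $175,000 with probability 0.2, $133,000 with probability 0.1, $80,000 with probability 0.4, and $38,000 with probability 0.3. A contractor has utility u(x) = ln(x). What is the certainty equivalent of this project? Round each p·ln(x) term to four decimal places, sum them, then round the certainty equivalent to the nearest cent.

E[u] = 0.2·ln(175000) + 0.1·ln(133000) + 0.4·ln(80000) + 0.3·ln(38000) = 2.4145 + 1.1798 + 4.5159 + 3.1636 = 11.2738
CE = e^11.2738 ≈ 78731.61

$78,731.61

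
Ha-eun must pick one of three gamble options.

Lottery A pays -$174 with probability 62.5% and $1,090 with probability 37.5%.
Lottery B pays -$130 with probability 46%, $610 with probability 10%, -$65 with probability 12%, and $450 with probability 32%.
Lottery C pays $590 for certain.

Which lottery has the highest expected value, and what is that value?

Lottery A = 0.625 × (-174) + 0.375 × 1090 = -108.75 + 408.75 = 300
Lottery B = 0.46 × (-130) + 0.1 × 610 + 0.12 × (-65) + 0.32 × 450 = -59.8 + 61 − 7.8 + 144 = 137.4
Lottery C: 590 (certain)

Lottery C ($590)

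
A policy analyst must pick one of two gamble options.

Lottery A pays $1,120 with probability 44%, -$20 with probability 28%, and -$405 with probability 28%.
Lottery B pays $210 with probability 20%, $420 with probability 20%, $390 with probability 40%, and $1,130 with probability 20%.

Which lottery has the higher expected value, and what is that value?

Lottery A = 0.44 × 1120 + 0.28 × (-20) + 0.28 × (-405) = 492.8 − 5.6 − 113.4 = 373.8
Lottery B = 0.2 × 210 + 0.2 × 420 + 0.4 × 390 + 0.2 × 1130 = 42 + 84 + 156 + 226 = 508

Lottery B ($508)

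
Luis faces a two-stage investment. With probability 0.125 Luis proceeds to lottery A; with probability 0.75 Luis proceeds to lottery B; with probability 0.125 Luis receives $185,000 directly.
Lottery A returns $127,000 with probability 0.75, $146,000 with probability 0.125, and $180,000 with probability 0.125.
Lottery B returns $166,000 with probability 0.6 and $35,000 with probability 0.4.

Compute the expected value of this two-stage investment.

$125,325

EV(A) = 0.75 × 127000 + 0.125 × 146000 + 0.125 × 180000 = 95250 + 18250 + 22500 = 136000
EV(B) = 0.6 × 166000 + 0.4 × 35000 = 99600 + 14000 = 113600
Branch C: 185000 (certain)
Overall = 0.125 × 136000 + 0.75 × 113600 + 0.125 × 185000 = 17000 + 85200 + 23125 = 125325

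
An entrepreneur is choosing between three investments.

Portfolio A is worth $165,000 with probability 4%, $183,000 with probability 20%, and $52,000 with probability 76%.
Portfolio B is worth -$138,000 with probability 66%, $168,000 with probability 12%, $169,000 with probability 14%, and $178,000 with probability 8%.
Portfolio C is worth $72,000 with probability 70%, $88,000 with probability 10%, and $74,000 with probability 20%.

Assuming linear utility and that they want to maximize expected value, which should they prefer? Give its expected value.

Portfolio A ($82,720)

Portfolio A = 0.04 × 165000 + 0.2 × 183000 + 0.76 × 52000 = 6600 + 36600 + 39520 = 82720
Portfolio B = 0.66 × (-138000) + 0.12 × 168000 + 0.14 × 169000 + 0.08 × 178000 = -91080 + 20160 + 23660 + 14240 = -33020
Portfolio C = 0.7 × 72000 + 0.1 × 88000 + 0.2 × 74000 = 50400 + 8800 + 14800 = 74000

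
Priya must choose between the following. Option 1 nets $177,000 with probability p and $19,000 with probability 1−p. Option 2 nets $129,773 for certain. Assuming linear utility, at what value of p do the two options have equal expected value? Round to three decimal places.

p·177000 + (1−p)·19000 = 129773
158000p + 19000 = 129773
p = (129773 − 19000) / 158000

p = 0.701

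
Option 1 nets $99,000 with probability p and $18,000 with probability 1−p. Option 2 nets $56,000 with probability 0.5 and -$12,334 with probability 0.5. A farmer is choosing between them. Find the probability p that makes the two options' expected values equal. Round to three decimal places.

EV(Option 2) = 0.5 × 56000 + 0.5 × (-12334) = 28000 − 6167 = 21833
p·99000 + (1−p)·18000 = 21833
81000p + 18000 = 21833
p = (21833 − 18000) / 81000

p = 0.047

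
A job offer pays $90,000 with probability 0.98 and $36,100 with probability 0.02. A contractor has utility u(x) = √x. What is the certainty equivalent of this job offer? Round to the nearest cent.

E[u] = 0.98·√90000 + 0.02·√36100 = 0.98·300 + 0.02·190 = 297.8
CE = (297.8)² = 88684.84

$88,684.84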